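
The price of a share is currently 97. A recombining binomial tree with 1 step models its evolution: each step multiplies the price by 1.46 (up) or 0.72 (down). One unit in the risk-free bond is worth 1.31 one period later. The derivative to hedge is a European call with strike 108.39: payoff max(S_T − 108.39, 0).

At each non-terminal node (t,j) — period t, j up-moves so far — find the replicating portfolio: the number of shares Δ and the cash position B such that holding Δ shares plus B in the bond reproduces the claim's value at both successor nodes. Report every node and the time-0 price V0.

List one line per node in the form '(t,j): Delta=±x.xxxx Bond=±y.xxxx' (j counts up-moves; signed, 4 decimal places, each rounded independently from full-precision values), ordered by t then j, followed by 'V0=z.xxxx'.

Under the risk-neutral measure, an up-move has probability p* = (R−d)/(u−d) = 0.7973 and values discount at R = 1.31.
Payoff layer (t=1): V(1,0)=0.0000, V(1,1)=33.2300
  t=0,j=0: stock 97.0000 → up 141.6200 (V=33.2300), down 69.8400 (V=0.0000). Price 20.2246; hedge Δ=0.4629, bond B=-24.6808.
Self-financing check: at every node Δ·S+B equals the discounted successor values.

(0,0): Delta=0.4629 Bond=-24.6808
V0=20.2246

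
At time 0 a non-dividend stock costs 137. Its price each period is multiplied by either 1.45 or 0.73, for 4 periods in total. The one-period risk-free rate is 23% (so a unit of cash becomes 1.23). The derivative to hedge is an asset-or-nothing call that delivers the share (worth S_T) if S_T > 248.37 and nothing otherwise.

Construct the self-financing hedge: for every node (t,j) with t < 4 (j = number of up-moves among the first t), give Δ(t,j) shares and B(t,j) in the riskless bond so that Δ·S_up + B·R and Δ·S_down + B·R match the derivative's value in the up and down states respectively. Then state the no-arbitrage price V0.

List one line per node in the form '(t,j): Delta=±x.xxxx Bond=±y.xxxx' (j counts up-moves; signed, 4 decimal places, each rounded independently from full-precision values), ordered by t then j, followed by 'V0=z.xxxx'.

(0,0): Delta=1.2829 Bond=-59.7041
(1,0): Delta=1.3497 Bond=-80.1120
(1,1): Delta=1.2682 Bond=-70.4985
(2,0): Delta=0.0000 Bond=0.0000
(2,1): Delta=1.6487 Bond=-141.8943
(2,2): Delta=1.1839 Bond=-62.4335
(3,0): Delta=0.0000 Bond=0.0000
(3,1): Delta=0.0000 Bond=0.0000
(3,2): Delta=2.0139 Bond=-251.3233
(3,3): Delta=1.0000 Bond=0.0000
V0=116.0592

No-arbitrage ⇒ martingale measure with p* = (R−d)/(u−d) = 0.6944.
Payoff layer (t=4): V(4,0)=0.0000, V(4,1)=0.0000, V(4,2)=0.0000, V(4,3)=304.8930, V(4,4)=605.6094
(3,0): S=53.2953. Δ = (V_up−V_dn)/(S_up−S_dn) = (0.0000−0.0000)/(77.2782−38.9056) = 0.0000. V = [p*·0.0000 + (1−p*)·0.0000]/1.23 = 0.0000. B = V − Δ·S = 0.0000.
(3,1): S=105.8606. Δ = (V_up−V_dn)/(S_up−S_dn) = (0.0000−0.0000)/(153.4978−77.2782) = 0.0000. V = [p*·0.0000 + (1−p*)·0.0000]/1.23 = 0.0000. B = V − Δ·S = 0.0000.
(3,2): S=210.2710. Δ = (V_up−V_dn)/(S_up−S_dn) = (304.8930−0.0000)/(304.8930−153.4978) = 2.0139. V = [p*·304.8930 + (1−p*)·0.0000]/1.23 = 172.1392. B = V − Δ·S = -251.3233.
(3,3): S=417.6616. Δ = (V_up−V_dn)/(S_up−S_dn) = (605.6094−304.8930)/(605.6094−304.8930) = 1.0000. V = [p*·605.6094 + (1−p*)·304.8930]/1.23 = 417.6616. B = V − Δ·S = 0.0000.
(2,0): S=73.0073. Δ = (V_up−V_dn)/(S_up−S_dn) = (0.0000−0.0000)/(105.8606−53.2953) = 0.0000. V = [p*·0.0000 + (1−p*)·0.0000]/1.23 = 0.0000. B = V − Δ·S = 0.0000.
(2,1): S=145.0145. Δ = (V_up−V_dn)/(S_up−S_dn) = (172.1392−0.0000)/(210.2710−105.8606) = 1.6487. V = [p*·172.1392 + (1−p*)·0.0000]/1.23 = 97.1879. B = V − Δ·S = -141.8943.
(2,2): S=288.0425. Δ = (V_up−V_dn)/(S_up−S_dn) = (417.6616−172.1392)/(417.6616−210.2710) = 1.1839. V = [p*·417.6616 + (1−p*)·172.1392]/1.23 = 278.5698. B = V − Δ·S = -62.4335.
(1,0): S=100.0100. Δ = (V_up−V_dn)/(S_up−S_dn) = (97.1879−0.0000)/(145.0145−73.0073) = 1.3497. V = [p*·97.1879 + (1−p*)·0.0000]/1.23 = 54.8712. B = V − Δ·S = -80.1120.
(1,1): S=198.6500. Δ = (V_up−V_dn)/(S_up−S_dn) = (278.5698−97.1879)/(288.0425−145.0145) = 1.2682. V = [p*·278.5698 + (1−p*)·97.1879]/1.23 = 181.4208. B = V − Δ·S = -70.4985.
(0,0): S=137.0000. Δ = (V_up−V_dn)/(S_up−S_dn) = (181.4208−54.8712)/(198.6500−100.0100) = 1.2829. V = [p*·181.4208 + (1−p*)·54.8712]/1.23 = 116.0592. B = V − Δ·S = -59.7041.
Self-financing check: at every node Δ·S+B equals the discounted successor values.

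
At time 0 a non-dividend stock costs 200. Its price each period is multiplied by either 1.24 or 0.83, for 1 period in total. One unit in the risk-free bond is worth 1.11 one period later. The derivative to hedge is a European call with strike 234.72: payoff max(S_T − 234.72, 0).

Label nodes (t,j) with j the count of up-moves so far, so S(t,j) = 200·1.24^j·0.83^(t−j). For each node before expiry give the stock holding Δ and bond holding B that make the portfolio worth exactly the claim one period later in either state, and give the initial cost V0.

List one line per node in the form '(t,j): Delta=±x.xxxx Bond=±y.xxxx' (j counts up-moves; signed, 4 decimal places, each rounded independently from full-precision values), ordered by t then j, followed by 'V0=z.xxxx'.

(0,0): Delta=0.1620 Bond=-24.2197
V0=8.1705

The replicating-portfolio and risk-neutral prices coincide; use p* = (1.11−0.83)/(1.24−0.83) = 0.6829 for the latter.
Terminal values V(1,·): V(1,0)=0.0000, V(1,1)=13.2800
Node (0,0) S=200.0000: V=(p*·13.2800+(1−p*)·0.0000)/1.11=8.1705; Δ=(13.2800−0.0000)/(248.0000−166.0000)=0.1620; B=V−Δ·S=-24.2197
Each (Δ,B) replicates both successor values, so the strategy is self-financing and V0 is arbitrage-free.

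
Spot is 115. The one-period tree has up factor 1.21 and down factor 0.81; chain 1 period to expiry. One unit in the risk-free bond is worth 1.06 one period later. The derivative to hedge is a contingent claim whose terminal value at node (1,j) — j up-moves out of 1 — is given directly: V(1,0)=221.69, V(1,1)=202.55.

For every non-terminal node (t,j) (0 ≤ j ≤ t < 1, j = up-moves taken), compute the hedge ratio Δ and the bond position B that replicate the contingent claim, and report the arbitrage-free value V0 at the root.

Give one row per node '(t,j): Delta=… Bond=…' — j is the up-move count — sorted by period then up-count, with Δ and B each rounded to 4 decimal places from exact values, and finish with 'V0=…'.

No-arbitrage ⇒ martingale measure with p* = (R−d)/(u−d) = 0.6250.
Terminal payoffs: V(1,0)=221.6900, V(1,1)=202.5500
(0,0): S=115.0000. Δ = (V_up−V_dn)/(S_up−S_dn) = (202.5500−221.6900)/(139.1500−93.1500) = -0.4161. V = [p*·202.5500 + (1−p*)·221.6900]/1.06 = 197.8561. B = V − Δ·S = 245.7061.
Each (Δ,B) replicates both successor values, so the strategy is self-financing and V0 is arbitrage-free.

(0,0): Delta=-0.4161 Bond=245.7061
V0=197.8561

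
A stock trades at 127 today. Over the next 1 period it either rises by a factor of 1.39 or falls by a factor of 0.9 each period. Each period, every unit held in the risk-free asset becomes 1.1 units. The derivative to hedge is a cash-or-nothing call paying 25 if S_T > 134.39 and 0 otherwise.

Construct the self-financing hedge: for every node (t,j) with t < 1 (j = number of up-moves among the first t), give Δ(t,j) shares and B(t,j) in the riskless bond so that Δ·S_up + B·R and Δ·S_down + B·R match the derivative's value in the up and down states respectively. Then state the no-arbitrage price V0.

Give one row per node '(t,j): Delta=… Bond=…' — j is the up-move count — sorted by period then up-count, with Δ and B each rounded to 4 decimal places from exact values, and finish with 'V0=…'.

(0,0): Delta=0.4017 Bond=-41.7440
V0=9.2764

The replicating-portfolio and risk-neutral prices coincide; use p* = (1.1−0.9)/(1.39−0.9) = 0.4082 for the latter.
Payoff layer (t=1): V(1,0)=0.0000, V(1,1)=25.0000
Node (0,0) S=127.0000: V=(p*·25.0000+(1−p*)·0.0000)/1.1=9.2764; Δ=(25.0000−0.0000)/(176.5300−114.3000)=0.4017; B=V−Δ·S=-41.7440
The time-0 hedge costs 9.2764, which is the no-arbitrage price.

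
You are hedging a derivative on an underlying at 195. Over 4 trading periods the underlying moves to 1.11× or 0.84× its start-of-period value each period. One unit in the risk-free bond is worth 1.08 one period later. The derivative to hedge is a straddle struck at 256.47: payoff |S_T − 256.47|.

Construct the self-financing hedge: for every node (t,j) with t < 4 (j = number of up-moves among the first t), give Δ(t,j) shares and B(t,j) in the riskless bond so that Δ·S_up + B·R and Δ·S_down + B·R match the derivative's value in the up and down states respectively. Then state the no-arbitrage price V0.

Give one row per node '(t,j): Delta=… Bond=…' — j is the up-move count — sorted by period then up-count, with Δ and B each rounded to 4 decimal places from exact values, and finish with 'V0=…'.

Since d<R<u, set p* = (R−d)/(u−d) = 0.8889; price each node as the discounted p*-expectation of its children.
Terminal payoffs: V(4,0)=159.3851, V(4,1)=128.1792, V(4,2)=86.9429, V(4,3)=32.4520, V(4,4)=39.5537
  t=3,j=0: stock 115.5773 → up 128.2908 (V=128.1792), down 97.0849 (V=159.3851). Price 121.8949; hedge Δ=-1.0000, bond B=237.4722.
  t=3,j=1: stock 152.7271 → up 169.5271 (V=86.9429), down 128.2908 (V=128.1792). Price 84.7451; hedge Δ=-1.0000, bond B=237.4722.
  t=3,j=2: stock 201.8180 → up 224.0180 (V=32.4520), down 169.5271 (V=86.9429). Price 35.6542; hedge Δ=-1.0000, bond B=237.4722.
  t=3,j=3: stock 266.6880 → up 296.0237 (V=39.5537), down 224.0180 (V=32.4520). Price 35.8932; hedge Δ=0.0986, bond B=9.5907.
  t=2,j=0: stock 137.5920 → up 152.7271 (V=84.7451), down 115.5773 (V=121.8949). Price 82.2897; hedge Δ=-1.0000, bond B=219.8817.
  t=2,j=1: stock 181.8180 → up 201.8180 (V=35.6542), down 152.7271 (V=84.7451). Price 38.0637; hedge Δ=-1.0000, bond B=219.8817.
  t=2,j=2: stock 240.2595 → up 266.6880 (V=35.8932), down 201.8180 (V=35.6542). Price 33.2099; hedge Δ=0.0037, bond B=32.3248.
  t=1,j=0: stock 163.8000 → up 181.8180 (V=38.0637), down 137.5920 (V=82.2897). Price 39.7942; hedge Δ=-1.0000, bond B=203.5942.
  t=1,j=1: stock 216.4500 → up 240.2595 (V=33.2099), down 181.8180 (V=38.0637). Price 31.2492; hedge Δ=-0.0831, bond B=49.2264.
  t=0,j=0: stock 195.0000 → up 216.4500 (V=31.2492), down 163.8000 (V=39.7942). Price 29.8136; hedge Δ=-0.1623, bond B=61.4614.
Check: Δ(0,0)·S0 + B(0,0) = 29.8136 = V0.

(0,0): Delta=-0.1623 Bond=61.4614
(1,0): Delta=-1.0000 Bond=203.5942
(1,1): Delta=-0.0831 Bond=49.2264
(2,0): Delta=-1.0000 Bond=219.8817
(2,1): Delta=-1.0000 Bond=219.8817
(2,2): Delta=0.0037 Bond=32.3248
(3,0): Delta=-1.0000 Bond=237.4722
(3,1): Delta=-1.0000 Bond=237.4722
(3,2): Delta=-1.0000 Bond=237.4722
(3,3): Delta=0.0986 Bond=9.5907
V0=29.8136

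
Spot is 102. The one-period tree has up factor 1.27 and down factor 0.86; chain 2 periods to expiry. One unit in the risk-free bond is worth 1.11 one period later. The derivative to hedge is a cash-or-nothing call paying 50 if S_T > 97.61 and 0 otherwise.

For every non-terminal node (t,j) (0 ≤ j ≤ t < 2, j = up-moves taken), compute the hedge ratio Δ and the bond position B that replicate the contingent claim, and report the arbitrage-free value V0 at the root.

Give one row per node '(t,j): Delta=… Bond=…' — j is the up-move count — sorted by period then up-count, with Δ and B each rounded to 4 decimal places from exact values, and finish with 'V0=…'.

Since d<R<u, set p* = (R−d)/(u−d) = 0.6098; price each node as the discounted p*-expectation of its children.
Payoff layer (t=2): V(2,0)=0.0000, V(2,1)=50.0000, V(2,2)=50.0000
Node (1,0) S=87.7200: V=(p*·50.0000+(1−p*)·0.0000)/1.11=27.4665; Δ=(50.0000−0.0000)/(111.4044−75.4392)=1.3902; B=V−Δ·S=-94.4847
Node (1,1) S=129.5400: V=(p*·50.0000+(1−p*)·50.0000)/1.11=45.0450; Δ=(50.0000−50.0000)/(164.5158−111.4044)=0.0000; B=V−Δ·S=45.0450
Node (0,0) S=102.0000: V=(p*·45.0450+(1−p*)·27.4665)/1.11=34.4010; Δ=(45.0450−27.4665)/(129.5400−87.7200)=0.4203; B=V−Δ·S=-8.4735
Root portfolio cost Δ·102+B reproduces V0=34.4010.

(0,0): Delta=0.4203 Bond=-8.4735
(1,0): Delta=1.3902 Bond=-94.4847
(1,1): Delta=0.0000 Bond=45.0450
V0=34.4010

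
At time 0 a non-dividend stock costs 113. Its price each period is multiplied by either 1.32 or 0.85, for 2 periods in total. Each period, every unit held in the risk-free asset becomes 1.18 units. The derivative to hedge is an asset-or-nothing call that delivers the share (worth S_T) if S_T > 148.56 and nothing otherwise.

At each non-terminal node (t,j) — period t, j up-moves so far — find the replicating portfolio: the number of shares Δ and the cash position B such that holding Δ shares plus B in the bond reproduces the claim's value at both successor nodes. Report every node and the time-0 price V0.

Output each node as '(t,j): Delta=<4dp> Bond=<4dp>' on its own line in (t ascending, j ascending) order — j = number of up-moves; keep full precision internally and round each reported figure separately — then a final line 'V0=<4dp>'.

(0,0): Delta=2.2059 Bond=-179.5558
(1,0): Delta=0.0000 Bond=0.0000
(1,1): Delta=2.8085 Bond=-301.7626
V0=69.7099

The replicating-portfolio and risk-neutral prices coincide; use p* = (1.18−0.85)/(1.32−0.85) = 0.7021 for the latter.
Payoff layer (t=2): V(2,0)=0.0000, V(2,1)=0.0000, V(2,2)=196.8912
Node (1,0) S=96.0500: V=(p*·0.0000+(1−p*)·0.0000)/1.18=0.0000; Δ=(0.0000−0.0000)/(126.7860−81.6425)=0.0000; B=V−Δ·S=0.0000
Node (1,1) S=149.1600: V=(p*·196.8912+(1−p*)·0.0000)/1.18=117.1549; Δ=(196.8912−0.0000)/(196.8912−126.7860)=2.8085; B=V−Δ·S=-301.7626
Node (0,0) S=113.0000: V=(p*·117.1549+(1−p*)·0.0000)/1.18=69.7099; Δ=(117.1549−0.0000)/(149.1600−96.0500)=2.2059; B=V−Δ·S=-179.5558
Check: Δ(0,0)·S0 + B(0,0) = 69.7099 = V0.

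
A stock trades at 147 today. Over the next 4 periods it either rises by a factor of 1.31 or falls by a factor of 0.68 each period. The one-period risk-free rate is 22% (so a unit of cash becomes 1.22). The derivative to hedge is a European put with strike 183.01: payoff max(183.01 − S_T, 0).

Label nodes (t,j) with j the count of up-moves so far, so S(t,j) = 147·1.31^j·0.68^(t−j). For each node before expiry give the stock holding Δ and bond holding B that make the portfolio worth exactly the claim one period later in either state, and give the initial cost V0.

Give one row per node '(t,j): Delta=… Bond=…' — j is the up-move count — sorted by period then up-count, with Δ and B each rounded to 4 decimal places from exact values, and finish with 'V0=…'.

(0,0): Delta=-0.1423 Bond=24.1889
(1,0): Delta=-0.6731 Bond=82.5700
(1,1): Delta=-0.0963 Bond=20.6672
(2,0): Delta=-1.0000 Bond=122.9575
(2,1): Delta=-0.6448 Bond=97.0317
(2,2): Delta=-0.0489 Bond=13.2444
(3,0): Delta=-1.0000 Bond=150.0082
(3,1): Delta=-1.0000 Bond=150.0082
(3,2): Delta=-0.6141 Bond=113.1070
(3,3): Delta=0.0000 Bond=0.0000
V0=3.2759

The replicating-portfolio and risk-neutral prices coincide; use p* = (1.22−0.68)/(1.31−0.68) = 0.8571 for the latter.
Payoff layer (t=4): V(4,0)=151.5794, V(4,1)=122.4598, V(4,2)=66.3619, V(4,3)=0.0000, V(4,4)=0.0000
  t=3,j=0: stock 46.2215 → up 60.5502 (V=122.4598), down 31.4306 (V=151.5794). Price 103.7867; hedge Δ=-1.0000, bond B=150.0082.
  t=3,j=1: stock 89.0444 → up 116.6481 (V=66.3619), down 60.5502 (V=122.4598). Price 60.9638; hedge Δ=-1.0000, bond B=150.0082.
  t=3,j=2: stock 171.5414 → up 224.7192 (V=0.0000), down 116.6481 (V=66.3619). Price 7.7707; hedge Δ=-0.6141, bond B=113.1070.
  t=3,j=3: stock 330.4694 → up 432.9149 (V=0.0000), down 224.7192 (V=0.0000). Price 0.0000; hedge Δ=0.0000, bond B=0.0000.
  t=2,j=0: stock 67.9728 → up 89.0444 (V=60.9638), down 46.2215 (V=103.7867). Price 54.9847; hedge Δ=-1.0000, bond B=122.9575.
  t=2,j=1: stock 130.9476 → up 171.5414 (V=7.7707), down 89.0444 (V=60.9638). Price 12.5981; hedge Δ=-0.6448, bond B=97.0317.
  t=2,j=2: stock 252.2667 → up 330.4694 (V=0.0000), down 171.5414 (V=7.7707). Price 0.9099; hedge Δ=-0.0489, bond B=13.2444.
  t=1,j=0: stock 99.9600 → up 130.9476 (V=12.5981), down 67.9728 (V=54.9847). Price 15.2896; hedge Δ=-0.6731, bond B=82.5700.
  t=1,j=1: stock 192.5700 → up 252.2667 (V=0.9099), down 130.9476 (V=12.5981). Price 2.1145; hedge Δ=-0.0963, bond B=20.6672.
  t=0,j=0: stock 147.0000 → up 192.5700 (V=2.1145), down 99.9600 (V=15.2896). Price 3.2759; hedge Δ=-0.1423, bond B=24.1889.
Check: Δ(0,0)·S0 + B(0,0) = 3.2759 = V0.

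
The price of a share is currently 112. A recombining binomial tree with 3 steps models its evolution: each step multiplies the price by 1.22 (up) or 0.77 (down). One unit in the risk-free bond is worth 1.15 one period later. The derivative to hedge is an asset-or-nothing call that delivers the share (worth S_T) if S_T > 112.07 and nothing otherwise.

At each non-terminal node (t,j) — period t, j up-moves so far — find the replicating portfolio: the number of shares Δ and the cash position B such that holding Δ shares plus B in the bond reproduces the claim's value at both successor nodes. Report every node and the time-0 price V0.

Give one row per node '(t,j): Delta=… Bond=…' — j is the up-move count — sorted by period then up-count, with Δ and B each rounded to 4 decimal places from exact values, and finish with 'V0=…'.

The replicating-portfolio and risk-neutral prices coincide; use p* = (1.15−0.77)/(1.22−0.77) = 0.8444 for the latter.
Terminal payoffs: V(3,0)=0.0000, V(3,1)=0.0000, V(3,2)=128.3596, V(3,3)=203.3750
(2,0): S=66.4048. Δ = (V_up−V_dn)/(S_up−S_dn) = (0.0000−0.0000)/(81.0139−51.1317) = 0.0000. V = [p*·0.0000 + (1−p*)·0.0000]/1.15 = 0.0000. B = V − Δ·S = 0.0000.
(2,1): S=105.2128. Δ = (V_up−V_dn)/(S_up−S_dn) = (128.3596−0.0000)/(128.3596−81.0139) = 2.7111. V = [p*·128.3596 + (1−p*)·0.0000]/1.15 = 94.2544. B = V − Δ·S = -190.9892.
(2,2): S=166.7008. Δ = (V_up−V_dn)/(S_up−S_dn) = (203.3750−128.3596)/(203.3750−128.3596) = 1.0000. V = [p*·203.3750 + (1−p*)·128.3596]/1.15 = 166.7008. B = V − Δ·S = 0.0000.
(1,0): S=86.2400. Δ = (V_up−V_dn)/(S_up−S_dn) = (94.2544−0.0000)/(105.2128−66.4048) = 2.4287. V = [p*·94.2544 + (1−p*)·0.0000]/1.15 = 69.2110. B = V − Δ·S = -140.2433.
(1,1): S=136.6400. Δ = (V_up−V_dn)/(S_up−S_dn) = (166.7008−94.2544)/(166.7008−105.2128) = 1.1782. V = [p*·166.7008 + (1−p*)·94.2544]/1.15 = 135.1577. B = V − Δ·S = -25.8343.
(0,0): S=112.0000. Δ = (V_up−V_dn)/(S_up−S_dn) = (135.1577−69.2110)/(136.6400−86.2400) = 1.3085. V = [p*·135.1577 + (1−p*)·69.2110]/1.15 = 108.6081. B = V − Δ·S = -37.9402.
Root portfolio cost Δ·112+B reproduces V0=108.6081.

(0,0): Delta=1.3085 Bond=-37.9402
(1,0): Delta=2.4287 Bond=-140.2433
(1,1): Delta=1.1782 Bond=-25.8343
(2,0): Delta=0.0000 Bond=0.0000
(2,1): Delta=2.7111 Bond=-190.9892
(2,2): Delta=1.0000 Bond=0.0000
V0=108.6081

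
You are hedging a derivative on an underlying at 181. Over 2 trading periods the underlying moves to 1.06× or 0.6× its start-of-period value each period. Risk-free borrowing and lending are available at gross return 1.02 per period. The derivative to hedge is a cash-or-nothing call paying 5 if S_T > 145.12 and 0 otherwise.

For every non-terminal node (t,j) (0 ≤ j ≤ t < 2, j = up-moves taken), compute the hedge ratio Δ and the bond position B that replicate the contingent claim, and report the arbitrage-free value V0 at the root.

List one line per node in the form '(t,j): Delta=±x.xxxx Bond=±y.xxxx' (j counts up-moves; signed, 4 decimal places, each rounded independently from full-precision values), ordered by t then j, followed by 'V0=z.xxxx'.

No-arbitrage ⇒ martingale measure with p* = (R−d)/(u−d) = 0.9130.
Terminal values V(2,·): V(2,0)=0.0000, V(2,1)=0.0000, V(2,2)=5.0000
  t=1,j=0: stock 108.6000 → up 115.1160 (V=0.0000), down 65.1600 (V=0.0000). Price 0.0000; hedge Δ=0.0000, bond B=0.0000.
  t=1,j=1: stock 191.8600 → up 203.3716 (V=5.0000), down 115.1160 (V=0.0000). Price 4.4757; hedge Δ=0.0567, bond B=-6.3939.
  t=0,j=0: stock 181.0000 → up 191.8600 (V=4.4757), down 108.6000 (V=0.0000). Price 4.0064; hedge Δ=0.0538, bond B=-5.7234.
The time-0 hedge costs 4.0064, which is the no-arbitrage price.

(0,0): Delta=0.0538 Bond=-5.7234
(1,0): Delta=0.0000 Bond=0.0000
(1,1): Delta=0.0567 Bond=-6.3939
V0=4.0064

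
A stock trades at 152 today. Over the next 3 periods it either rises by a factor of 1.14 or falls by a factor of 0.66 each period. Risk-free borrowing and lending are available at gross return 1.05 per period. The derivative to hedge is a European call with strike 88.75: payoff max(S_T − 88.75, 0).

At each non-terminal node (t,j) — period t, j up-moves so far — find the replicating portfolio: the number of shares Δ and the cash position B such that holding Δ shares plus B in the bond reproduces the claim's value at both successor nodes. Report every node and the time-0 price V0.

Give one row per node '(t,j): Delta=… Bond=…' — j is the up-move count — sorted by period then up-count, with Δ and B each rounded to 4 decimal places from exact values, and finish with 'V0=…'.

The replicating-portfolio and risk-neutral prices coincide; use p* = (1.05−0.66)/(1.14−0.66) = 0.8125 for the latter.
Terminal payoffs: V(3,0)=0.0000, V(3,1)=0.0000, V(3,2)=41.6259, V(3,3)=136.4447
(2,0): S=66.2112. Δ = (V_up−V_dn)/(S_up−S_dn) = (0.0000−0.0000)/(75.4808−43.6994) = 0.0000. V = [p*·0.0000 + (1−p*)·0.0000]/1.05 = 0.0000. B = V − Δ·S = 0.0000.
(2,1): S=114.3648. Δ = (V_up−V_dn)/(S_up−S_dn) = (41.6259−0.0000)/(130.3759−75.4808) = 0.7583. V = [p*·41.6259 + (1−p*)·0.0000]/1.05 = 32.2105. B = V − Δ·S = -54.5101.
(2,2): S=197.5392. Δ = (V_up−V_dn)/(S_up−S_dn) = (136.4447−41.6259)/(225.1947−130.3759) = 1.0000. V = [p*·136.4447 + (1−p*)·41.6259]/1.05 = 113.0154. B = V − Δ·S = -84.5238.
(1,0): S=100.3200. Δ = (V_up−V_dn)/(S_up−S_dn) = (32.2105−0.0000)/(114.3648−66.2112) = 0.6689. V = [p*·32.2105 + (1−p*)·0.0000]/1.05 = 24.9248. B = V − Δ·S = -42.1804.
(1,1): S=173.2800. Δ = (V_up−V_dn)/(S_up−S_dn) = (113.0154−32.2105)/(197.5392−114.3648) = 0.9715. V = [p*·113.0154 + (1−p*)·32.2105]/1.05 = 93.2043. B = V − Δ·S = -75.1393.
(0,0): S=152.0000. Δ = (V_up−V_dn)/(S_up−S_dn) = (93.2043−24.9248)/(173.2800−100.3200) = 0.9358. V = [p*·93.2043 + (1−p*)·24.9248]/1.05 = 76.5732. B = V − Δ·S = -65.6757.
Root portfolio cost Δ·152+B reproduces V0=76.5732.

(0,0): Delta=0.9358 Bond=-65.6757
(1,0): Delta=0.6689 Bond=-42.1804
(1,1): Delta=0.9715 Bond=-75.1393
(2,0): Delta=0.0000 Bond=0.0000
(2,1): Delta=0.7583 Bond=-54.5101
(2,2): Delta=1.0000 Bond=-84.5238
V0=76.5732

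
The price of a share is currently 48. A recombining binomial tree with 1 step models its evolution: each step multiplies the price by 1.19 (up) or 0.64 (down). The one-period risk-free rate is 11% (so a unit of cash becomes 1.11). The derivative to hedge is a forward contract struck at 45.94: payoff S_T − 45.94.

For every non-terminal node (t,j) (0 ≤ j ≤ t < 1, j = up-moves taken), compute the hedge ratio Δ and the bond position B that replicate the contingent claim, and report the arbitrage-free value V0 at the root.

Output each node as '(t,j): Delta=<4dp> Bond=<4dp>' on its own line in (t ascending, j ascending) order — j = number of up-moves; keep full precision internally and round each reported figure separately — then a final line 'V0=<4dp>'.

Risk-neutral probability p* = (R−d)/(u−d) = (1.11−0.64)/(1.19−0.64) = 0.8545.
Payoff layer (t=1): V(1,0)=-15.2200, V(1,1)=11.1800
(0,0): S=48.0000. Δ = (V_up−V_dn)/(S_up−S_dn) = (11.1800−-15.2200)/(57.1200−30.7200) = 1.0000. V = [p*·11.1800 + (1−p*)·-15.2200]/1.11 = 6.6126. B = V − Δ·S = -41.3874.
Self-financing check: at every node Δ·S+B equals the discounted successor values.

(0,0): Delta=1.0000 Bond=-41.3874
V0=6.6126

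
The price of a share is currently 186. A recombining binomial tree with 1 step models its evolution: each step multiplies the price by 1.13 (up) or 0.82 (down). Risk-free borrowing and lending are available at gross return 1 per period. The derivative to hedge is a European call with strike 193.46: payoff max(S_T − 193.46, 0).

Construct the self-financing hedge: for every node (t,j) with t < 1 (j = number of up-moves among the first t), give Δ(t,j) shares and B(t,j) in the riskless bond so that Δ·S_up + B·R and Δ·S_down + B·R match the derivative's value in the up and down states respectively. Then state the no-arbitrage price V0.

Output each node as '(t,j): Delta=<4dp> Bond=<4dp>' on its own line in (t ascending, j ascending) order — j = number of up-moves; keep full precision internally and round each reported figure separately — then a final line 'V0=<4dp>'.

(0,0): Delta=0.2900 Bond=-44.2271
V0=9.7084

No-arbitrage ⇒ martingale measure with p* = (R−d)/(u−d) = 0.5806.
At expiry t=1: V(1,0)=0.0000, V(1,1)=16.7200
Node (0,0) S=186.0000: V=(p*·16.7200+(1−p*)·0.0000)/1=9.7084; Δ=(16.7200−0.0000)/(210.1800−152.5200)=0.2900; B=V−Δ·S=-44.2271
Self-financing check: at every node Δ·S+B equals the discounted successor values.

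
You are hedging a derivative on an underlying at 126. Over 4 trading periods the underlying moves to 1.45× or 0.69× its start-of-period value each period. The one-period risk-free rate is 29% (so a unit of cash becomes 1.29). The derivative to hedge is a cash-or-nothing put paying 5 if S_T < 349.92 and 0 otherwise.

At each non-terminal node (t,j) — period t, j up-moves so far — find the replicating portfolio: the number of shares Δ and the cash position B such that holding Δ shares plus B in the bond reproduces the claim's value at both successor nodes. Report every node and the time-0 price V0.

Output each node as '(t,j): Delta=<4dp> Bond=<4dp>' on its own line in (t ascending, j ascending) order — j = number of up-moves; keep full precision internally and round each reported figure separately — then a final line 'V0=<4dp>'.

(0,0): Delta=-0.0120 Bond=2.6122
(1,0): Delta=0.0000 Bond=2.3292
(1,1): Delta=-0.0135 Bond=3.6472
(2,0): Delta=0.0000 Bond=3.0046
(2,1): Delta=0.0000 Bond=3.0046
(2,2): Delta=-0.0152 Bond=5.1582
(3,0): Delta=0.0000 Bond=3.8760
(3,1): Delta=0.0000 Bond=3.8760
(3,2): Delta=0.0000 Bond=3.8760
(3,3): Delta=-0.0171 Bond=7.3949
V0=1.1042

The replicating-portfolio and risk-neutral prices coincide; use p* = (1.29−0.69)/(1.45−0.69) = 0.7895 for the latter.
Terminal payoffs: V(4,0)=5.0000, V(4,1)=5.0000, V(4,2)=5.0000, V(4,3)=5.0000, V(4,4)=0.0000
  t=3,j=0: stock 41.3921 → up 60.0186 (V=5.0000), down 28.5606 (V=5.0000). Price 3.8760; hedge Δ=0.0000, bond B=3.8760.
  t=3,j=1: stock 86.9835 → up 126.1260 (V=5.0000), down 60.0186 (V=5.0000). Price 3.8760; hedge Δ=0.0000, bond B=3.8760.
  t=3,j=2: stock 182.7913 → up 265.0475 (V=5.0000), down 126.1260 (V=5.0000). Price 3.8760; hedge Δ=0.0000, bond B=3.8760.
  t=3,j=3: stock 384.1268 → up 556.9838 (V=0.0000), down 265.0475 (V=5.0000). Price 0.8160; hedge Δ=-0.0171, bond B=7.3949.
  t=2,j=0: stock 59.9886 → up 86.9835 (V=3.8760), down 41.3921 (V=3.8760). Price 3.0046; hedge Δ=0.0000, bond B=3.0046.
  t=2,j=1: stock 126.0630 → up 182.7913 (V=3.8760), down 86.9835 (V=3.8760). Price 3.0046; hedge Δ=0.0000, bond B=3.0046.
  t=2,j=2: stock 264.9150 → up 384.1268 (V=0.8160), down 182.7913 (V=3.8760). Price 1.1319; hedge Δ=-0.0152, bond B=5.1582.
  t=1,j=0: stock 86.9400 → up 126.0630 (V=3.0046), down 59.9886 (V=3.0046). Price 2.3292; hedge Δ=0.0000, bond B=2.3292.
  t=1,j=1: stock 182.7000 → up 264.9150 (V=1.1319), down 126.0630 (V=3.0046). Price 1.1831; hedge Δ=-0.0135, bond B=3.6472.
  t=0,j=0: stock 126.0000 → up 182.7000 (V=1.1831), down 86.9400 (V=2.3292). Price 1.1042; hedge Δ=-0.0120, bond B=2.6122.
Each (Δ,B) replicates both successor values, so the strategy is self-financing and V0 is arbitrage-free.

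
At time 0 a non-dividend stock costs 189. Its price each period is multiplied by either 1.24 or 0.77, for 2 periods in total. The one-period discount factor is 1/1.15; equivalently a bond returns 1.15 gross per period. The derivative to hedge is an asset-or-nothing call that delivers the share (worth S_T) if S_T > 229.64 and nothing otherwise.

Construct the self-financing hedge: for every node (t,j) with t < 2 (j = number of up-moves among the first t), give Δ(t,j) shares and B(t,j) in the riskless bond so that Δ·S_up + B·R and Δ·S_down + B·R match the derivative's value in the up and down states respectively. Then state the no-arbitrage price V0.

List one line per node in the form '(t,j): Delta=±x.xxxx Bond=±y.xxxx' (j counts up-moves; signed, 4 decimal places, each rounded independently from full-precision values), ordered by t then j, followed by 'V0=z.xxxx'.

Under the risk-neutral measure, an up-move has probability p* = (R−d)/(u−d) = 0.8085 and values discount at R = 1.15.
Terminal payoffs: V(2,0)=0.0000, V(2,1)=0.0000, V(2,2)=290.6064
(1,0): S=145.5300. Δ = (V_up−V_dn)/(S_up−S_dn) = (0.0000−0.0000)/(180.4572−112.0581) = 0.0000. V = [p*·0.0000 + (1−p*)·0.0000]/1.15 = 0.0000. B = V − Δ·S = 0.0000.
(1,1): S=234.3600. Δ = (V_up−V_dn)/(S_up−S_dn) = (290.6064−0.0000)/(290.6064−180.4572) = 2.6383. V = [p*·290.6064 + (1−p*)·0.0000]/1.15 = 204.3116. B = V − Δ·S = -413.9999.
(0,0): S=189.0000. Δ = (V_up−V_dn)/(S_up−S_dn) = (204.3116−0.0000)/(234.3600−145.5300) = 2.3000. V = [p*·204.3116 + (1−p*)·0.0000]/1.15 = 143.6418. B = V − Δ·S = -291.0637.
The time-0 hedge costs 143.6418, which is the no-arbitrage price.

(0,0): Delta=2.3000 Bond=-291.0637
(1,0): Delta=0.0000 Bond=0.0000
(1,1): Delta=2.6383 Bond=-413.9999
V0=143.6418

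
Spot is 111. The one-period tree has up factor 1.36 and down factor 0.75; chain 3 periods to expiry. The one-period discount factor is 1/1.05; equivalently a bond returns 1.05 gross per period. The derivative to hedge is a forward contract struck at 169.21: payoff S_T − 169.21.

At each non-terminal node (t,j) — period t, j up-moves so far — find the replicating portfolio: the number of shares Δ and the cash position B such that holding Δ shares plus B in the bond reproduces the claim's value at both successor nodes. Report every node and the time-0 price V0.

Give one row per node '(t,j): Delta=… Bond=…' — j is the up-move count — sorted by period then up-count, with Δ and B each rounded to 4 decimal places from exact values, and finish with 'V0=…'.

Under the risk-neutral measure, an up-move has probability p* = (R−d)/(u−d) = 0.4918 and values discount at R = 1.05.
Terminal values V(3,·): V(3,0)=-122.3819, V(3,1)=-84.2950, V(3,2)=-15.2308, V(3,3)=110.0056
  t=2,j=0: stock 62.4375 → up 84.9150 (V=-84.2950), down 46.8281 (V=-122.3819). Price -98.7149; hedge Δ=1.0000, bond B=-161.1524.
  t=2,j=1: stock 113.2200 → up 153.9792 (V=-15.2308), down 84.9150 (V=-84.2950). Price -47.9324; hedge Δ=1.0000, bond B=-161.1524.
  t=2,j=2: stock 205.3056 → up 279.2156 (V=110.0056), down 153.9792 (V=-15.2308). Price 44.1532; hedge Δ=1.0000, bond B=-161.1524.
  t=1,j=0: stock 83.2500 → up 113.2200 (V=-47.9324), down 62.4375 (V=-98.7149). Price -70.2285; hedge Δ=1.0000, bond B=-153.4785.
  t=1,j=1: stock 150.9600 → up 205.3056 (V=44.1532), down 113.2200 (V=-47.9324). Price -2.5185; hedge Δ=1.0000, bond B=-153.4785.
  t=0,j=0: stock 111.0000 → up 150.9600 (V=-2.5185), down 83.2500 (V=-70.2285). Price -35.1700; hedge Δ=1.0000, bond B=-146.1700.
Self-financing check: at every node Δ·S+B equals the discounted successor values.

(0,0): Delta=1.0000 Bond=-146.1700
(1,0): Delta=1.0000 Bond=-153.4785
(1,1): Delta=1.0000 Bond=-153.4785
(2,0): Delta=1.0000 Bond=-161.1524
(2,1): Delta=1.0000 Bond=-161.1524
(2,2): Delta=1.0000 Bond=-161.1524
V0=-35.1700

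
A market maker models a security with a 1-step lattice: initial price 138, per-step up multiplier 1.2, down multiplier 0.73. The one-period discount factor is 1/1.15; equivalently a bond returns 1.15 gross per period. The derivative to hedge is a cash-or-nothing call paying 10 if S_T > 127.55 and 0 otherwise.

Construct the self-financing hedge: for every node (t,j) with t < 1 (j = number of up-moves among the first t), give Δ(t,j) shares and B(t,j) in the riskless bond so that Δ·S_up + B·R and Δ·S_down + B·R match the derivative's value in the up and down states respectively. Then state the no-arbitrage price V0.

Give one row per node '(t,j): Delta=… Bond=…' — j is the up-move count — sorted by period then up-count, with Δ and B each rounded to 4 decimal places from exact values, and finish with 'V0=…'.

(0,0): Delta=0.1542 Bond=-13.5060
V0=7.7706

Since d<R<u, set p* = (R−d)/(u−d) = 0.8936; price each node as the discounted p*-expectation of its children.
Payoff layer (t=1): V(1,0)=0.0000, V(1,1)=10.0000
Node (0,0) S=138.0000: V=(p*·10.0000+(1−p*)·0.0000)/1.15=7.7706; Δ=(10.0000−0.0000)/(165.6000−100.7400)=0.1542; B=V−Δ·S=-13.5060
Root portfolio cost Δ·138+B reproduces V0=7.7706.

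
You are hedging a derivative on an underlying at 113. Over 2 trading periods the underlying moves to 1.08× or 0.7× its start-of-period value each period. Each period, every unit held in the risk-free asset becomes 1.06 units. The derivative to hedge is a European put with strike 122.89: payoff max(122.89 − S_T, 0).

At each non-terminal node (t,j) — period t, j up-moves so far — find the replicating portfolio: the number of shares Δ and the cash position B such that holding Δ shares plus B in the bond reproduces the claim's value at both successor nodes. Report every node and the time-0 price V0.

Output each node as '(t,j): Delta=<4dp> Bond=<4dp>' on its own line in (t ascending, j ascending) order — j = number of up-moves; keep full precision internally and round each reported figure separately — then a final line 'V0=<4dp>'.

Under the risk-neutral measure, an up-move has probability p* = (R−d)/(u−d) = 0.9474 and values discount at R = 1.06.
At expiry t=2: V(2,0)=67.5200, V(2,1)=37.4620, V(2,2)=0.0000
  t=1,j=0: stock 79.1000 → up 85.4280 (V=37.4620), down 55.3700 (V=67.5200). Price 36.8340; hedge Δ=-1.0000, bond B=115.9340.
  t=1,j=1: stock 122.0400 → up 131.8032 (V=0.0000), down 85.4280 (V=37.4620). Price 1.8601; hedge Δ=-0.8078, bond B=100.4443.
  t=0,j=0: stock 113.0000 → up 122.0400 (V=1.8601), down 79.1000 (V=36.8340). Price 3.4913; hedge Δ=-0.8145, bond B=95.5279.
Root portfolio cost Δ·113+B reproduces V0=3.4913.

(0,0): Delta=-0.8145 Bond=95.5279
(1,0): Delta=-1.0000 Bond=115.9340
(1,1): Delta=-0.8078 Bond=100.4443
V0=3.4913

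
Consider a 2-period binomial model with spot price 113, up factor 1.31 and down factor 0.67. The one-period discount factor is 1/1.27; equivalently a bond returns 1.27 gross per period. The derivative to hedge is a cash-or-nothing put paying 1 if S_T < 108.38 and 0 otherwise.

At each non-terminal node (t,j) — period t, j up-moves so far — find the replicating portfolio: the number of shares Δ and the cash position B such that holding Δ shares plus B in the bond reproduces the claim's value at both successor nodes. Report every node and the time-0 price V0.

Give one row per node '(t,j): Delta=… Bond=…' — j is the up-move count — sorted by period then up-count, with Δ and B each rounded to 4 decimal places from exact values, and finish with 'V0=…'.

No-arbitrage ⇒ martingale measure with p* = (R−d)/(u−d) = 0.9375.
Terminal values V(2,·): V(2,0)=1.0000, V(2,1)=1.0000, V(2,2)=0.0000
(1,0): S=75.7100. Δ = (V_up−V_dn)/(S_up−S_dn) = (1.0000−1.0000)/(99.1801−50.7257) = 0.0000. V = [p*·1.0000 + (1−p*)·1.0000]/1.27 = 0.7874. B = V − Δ·S = 0.7874.
(1,1): S=148.0300. Δ = (V_up−V_dn)/(S_up−S_dn) = (0.0000−1.0000)/(193.9193−99.1801) = -0.0106. V = [p*·0.0000 + (1−p*)·1.0000]/1.27 = 0.0492. B = V − Δ·S = 1.6117.
(0,0): S=113.0000. Δ = (V_up−V_dn)/(S_up−S_dn) = (0.0492−0.7874)/(148.0300−75.7100) = -0.0102. V = [p*·0.0492 + (1−p*)·0.7874]/1.27 = 0.0751. B = V − Δ·S = 1.2285.
Check: Δ(0,0)·S0 + B(0,0) = 0.0751 = V0.

(0,0): Delta=-0.0102 Bond=1.2285
(1,0): Delta=0.0000 Bond=0.7874
(1,1): Delta=-0.0106 Bond=1.6117
V0=0.0751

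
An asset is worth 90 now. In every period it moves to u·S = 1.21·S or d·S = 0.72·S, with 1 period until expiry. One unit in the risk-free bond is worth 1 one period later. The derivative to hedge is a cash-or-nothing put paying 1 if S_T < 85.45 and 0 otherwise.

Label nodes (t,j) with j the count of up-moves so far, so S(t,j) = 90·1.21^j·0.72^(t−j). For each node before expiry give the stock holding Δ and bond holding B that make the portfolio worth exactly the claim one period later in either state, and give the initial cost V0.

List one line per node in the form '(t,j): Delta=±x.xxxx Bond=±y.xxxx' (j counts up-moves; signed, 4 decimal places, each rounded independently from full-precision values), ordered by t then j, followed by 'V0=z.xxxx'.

Since d<R<u, set p* = (R−d)/(u−d) = 0.5714; price each node as the discounted p*-expectation of its children.
At expiry t=1: V(1,0)=1.0000, V(1,1)=0.0000
Node (0,0) S=90.0000: V=(p*·0.0000+(1−p*)·1.0000)/1=0.4286; Δ=(0.0000−1.0000)/(108.9000−64.8000)=-0.0227; B=V−Δ·S=2.4694
Each (Δ,B) replicates both successor values, so the strategy is self-financing and V0 is arbitrage-free.

(0,0): Delta=-0.0227 Bond=2.4694
V0=0.4286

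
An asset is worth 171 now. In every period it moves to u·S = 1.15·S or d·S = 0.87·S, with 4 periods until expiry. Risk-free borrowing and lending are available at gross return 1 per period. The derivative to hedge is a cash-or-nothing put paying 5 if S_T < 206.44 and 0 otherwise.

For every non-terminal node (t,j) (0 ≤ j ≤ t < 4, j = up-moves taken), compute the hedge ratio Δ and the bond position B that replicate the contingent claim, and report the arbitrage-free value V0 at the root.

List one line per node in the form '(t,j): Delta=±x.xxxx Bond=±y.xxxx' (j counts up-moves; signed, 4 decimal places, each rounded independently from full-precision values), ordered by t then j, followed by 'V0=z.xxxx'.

(0,0): Delta=-0.0362 Bond=9.8817
(1,0): Delta=-0.0259 Bond=8.3489
(1,1): Delta=-0.0452 Bond=11.6504
(2,0): Delta=0.0000 Bond=5.0000
(2,1): Delta=-0.0485 Bond=12.2130
(2,2): Delta=-0.0423 Bond=11.0013
(3,0): Delta=0.0000 Bond=5.0000
(3,1): Delta=0.0000 Bond=5.0000
(3,2): Delta=-0.0908 Bond=20.5357
(3,3): Delta=0.0000 Bond=0.0000
V0=3.6954

Under the risk-neutral measure, an up-move has probability p* = (R−d)/(u−d) = 0.4643 and values discount at R = 1.
Terminal values V(4,·): V(4,0)=5.0000, V(4,1)=5.0000, V(4,2)=5.0000, V(4,3)=0.0000, V(4,4)=0.0000
  t=3,j=0: stock 112.6040 → up 129.4946 (V=5.0000), down 97.9655 (V=5.0000). Price 5.0000; hedge Δ=0.0000, bond B=5.0000.
  t=3,j=1: stock 148.8444 → up 171.1710 (V=5.0000), down 129.4946 (V=5.0000). Price 5.0000; hedge Δ=0.0000, bond B=5.0000.
  t=3,j=2: stock 196.7483 → up 226.2606 (V=0.0000), down 171.1710 (V=5.0000). Price 2.6786; hedge Δ=-0.0908, bond B=20.5357.
  t=3,j=3: stock 260.0696 → up 299.0801 (V=0.0000), down 226.2606 (V=0.0000). Price 0.0000; hedge Δ=0.0000, bond B=0.0000.
  t=2,j=0: stock 129.4299 → up 148.8444 (V=5.0000), down 112.6040 (V=5.0000). Price 5.0000; hedge Δ=0.0000, bond B=5.0000.
  t=2,j=1: stock 171.0855 → up 196.7483 (V=2.6786), down 148.8444 (V=5.0000). Price 3.9222; hedge Δ=-0.0485, bond B=12.2130.
  t=2,j=2: stock 226.1475 → up 260.0696 (V=0.0000), down 196.7483 (V=2.6786). Price 1.4349; hedge Δ=-0.0423, bond B=11.0013.
  t=1,j=0: stock 148.7700 → up 171.0855 (V=3.9222), down 129.4299 (V=5.0000). Price 4.4996; hedge Δ=-0.0259, bond B=8.3489.
  t=1,j=1: stock 196.6500 → up 226.1475 (V=1.4349), down 171.0855 (V=3.9222). Price 2.7674; hedge Δ=-0.0452, bond B=11.6504.
  t=0,j=0: stock 171.0000 → up 196.6500 (V=2.7674), down 148.7700 (V=4.4996). Price 3.6954; hedge Δ=-0.0362, bond B=9.8817.
Check: Δ(0,0)·S0 + B(0,0) = 3.6954 = V0.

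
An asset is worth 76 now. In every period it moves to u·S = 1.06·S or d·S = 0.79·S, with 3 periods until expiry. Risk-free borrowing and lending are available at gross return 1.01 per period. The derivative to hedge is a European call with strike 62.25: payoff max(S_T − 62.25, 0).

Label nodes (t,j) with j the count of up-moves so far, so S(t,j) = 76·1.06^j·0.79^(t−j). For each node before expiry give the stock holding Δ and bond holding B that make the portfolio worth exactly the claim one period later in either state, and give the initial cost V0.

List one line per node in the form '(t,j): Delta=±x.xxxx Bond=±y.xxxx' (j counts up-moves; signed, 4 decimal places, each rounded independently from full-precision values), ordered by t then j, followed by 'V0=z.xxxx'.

(0,0): Delta=0.8064 Bond=-44.5797
(1,0): Delta=0.2593 Bond=-12.1786
(1,1): Delta=0.8991 Bond=-52.4906
(2,0): Delta=0.0000 Bond=0.0000
(2,1): Delta=0.3033 Bond=-15.0959
(2,2): Delta=1.0000 Bond=-61.6337
V0=16.7076

The replicating-portfolio and risk-neutral prices coincide; use p* = (1.01−0.79)/(1.06−0.79) = 0.8148 for the latter.
Terminal payoffs: V(3,0)=0.0000, V(3,1)=0.0000, V(3,2)=5.2109, V(3,3)=28.2672
Node (2,0) S=47.4316: V=(p*·0.0000+(1−p*)·0.0000)/1.01=0.0000; Δ=(0.0000−0.0000)/(50.2775−37.4710)=0.0000; B=V−Δ·S=0.0000
Node (2,1) S=63.6424: V=(p*·5.2109+(1−p*)·0.0000)/1.01=4.2039; Δ=(5.2109−0.0000)/(67.4609−50.2775)=0.3033; B=V−Δ·S=-15.0959
Node (2,2) S=85.3936: V=(p*·28.2672+(1−p*)·5.2109)/1.01=23.7599; Δ=(28.2672−5.2109)/(90.5172−67.4609)=1.0000; B=V−Δ·S=-61.6337
Node (1,0) S=60.0400: V=(p*·4.2039+(1−p*)·0.0000)/1.01=3.3915; Δ=(4.2039−0.0000)/(63.6424−47.4316)=0.2593; B=V−Δ·S=-12.1786
Node (1,1) S=80.5600: V=(p*·23.7599+(1−p*)·4.2039)/1.01=19.9391; Δ=(23.7599−4.2039)/(85.3936−63.6424)=0.8991; B=V−Δ·S=-52.4906
Node (0,0) S=76.0000: V=(p*·19.9391+(1−p*)·3.3915)/1.01=16.7076; Δ=(19.9391−3.3915)/(80.5600−60.0400)=0.8064; B=V−Δ·S=-44.5797
Self-financing check: at every node Δ·S+B equals the discounted successor values.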